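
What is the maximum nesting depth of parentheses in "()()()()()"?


Input: "()()()()()"
Tracking depth:
  Position 0 '(': depth becomes 1
  Position 1 ')': depth becomes 0
  Position 2 '(': depth becomes 1
  Position 3 ')': depth becomes 0
  Position 4 '(': depth becomes 1
  Position 5 ')': depth becomes 0
  Position 6 '(': depth becomes 1
  Position 7 ')': depth becomes 0
  Position 8 '(': depth becomes 1
  Position 9 ')': depth becomes 0
Maximum depth reached: 1

1


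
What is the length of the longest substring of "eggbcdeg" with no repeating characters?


Input: "eggbcdeg"
Sliding window (track last position of each char):
  Position 0 ('e'): window [0,0] length 1 -- new best
  Position 1 ('g'): window [0,1] length 2 -- new best
  Position 2 ('g'): repeat (last at 1), move window start to 2
  Position 2 ('g'): window [2,2] length 1
  Position 3 ('b'): window [2,3] length 2
  Position 4 ('c'): window [2,4] length 3 -- new best
  Position 5 ('d'): window [2,5] length 4 -- new best
  Position 6 ('e'): window [2,6] length 5 -- new best
  Position 7 ('g'): repeat (last at 2), move window start to 3
  Position 7 ('g'): window [3,7] length 5
Longest substring with no repeats: "gbcde" with length 5

5


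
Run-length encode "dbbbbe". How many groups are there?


Input: dbbbbe
Scanning for consecutive runs:
  Group 1: 'd' x 1 (positions 0-0)
  Group 2: 'b' x 4 (positions 1-4)
  Group 3: 'e' x 1 (positions 5-5)
Total groups: 3

3


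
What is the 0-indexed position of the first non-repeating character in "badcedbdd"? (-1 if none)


Input: badcedbdd
Character frequencies:
  'a': 1
  'b': 2
  'c': 1
  'd': 4
  'e': 1
Scanning left to right for freq == 1:
  Position 0 ('b'): freq=2, skip
  Position 1 ('a'): unique! => answer = 1

1


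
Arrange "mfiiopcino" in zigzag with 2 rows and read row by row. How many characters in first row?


Zigzag "mfiiopcino" into 2 rows:
Placing characters:
  'm' => row 0
  'f' => row 1
  'i' => row 0
  'i' => row 1
  'o' => row 0
  'p' => row 1
  'c' => row 0
  'i' => row 1
  'n' => row 0
  'o' => row 1
Rows:
  Row 0: "miocn"
  Row 1: "fipio"
First row length: 5

5


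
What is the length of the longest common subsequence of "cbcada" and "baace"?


LCS of "cbcada" and "baace"
DP table:
           b    a    a    c    e
      0    0    0    0    0    0
  c   0    0    0    0    1    1
  b   0    1    1    1    1    1
  c   0    1    1    1    2    2
  a   0    1    2    2    2    2
  d   0    1    2    2    2    2
  a   0    1    2    3    3    3
LCS length = dp[6][5] = 3

3


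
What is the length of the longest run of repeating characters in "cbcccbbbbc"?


Input: "cbcccbbbbc"
Scanning for longest run:
  Position 1 ('b'): new char, reset run to 1
  Position 2 ('c'): new char, reset run to 1
  Position 3 ('c'): continues run of 'c', length=2
  Position 4 ('c'): continues run of 'c', length=3
  Position 5 ('b'): new char, reset run to 1
  Position 6 ('b'): continues run of 'b', length=2
  Position 7 ('b'): continues run of 'b', length=3
  Position 8 ('b'): continues run of 'b', length=4
  Position 9 ('c'): new char, reset run to 1
Longest run: 'b' with length 4

4


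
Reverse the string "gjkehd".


Input: gjkehd
Reading characters right to left:
  Position 5: 'd'
  Position 4: 'h'
  Position 3: 'e'
  Position 2: 'k'
  Position 1: 'j'
  Position 0: 'g'
Reversed: dhekjg

dhekjg


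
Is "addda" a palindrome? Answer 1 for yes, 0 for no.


Input: addda
Reversed: addda
  Compare pos 0 ('a') with pos 4 ('a'): match
  Compare pos 1 ('d') with pos 3 ('d'): match
Result: palindrome

1


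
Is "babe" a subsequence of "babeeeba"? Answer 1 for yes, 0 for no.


Check if "babe" is a subsequence of "babeeeba"
Greedy scan:
  Position 0 ('b'): matches sub[0] = 'b'
  Position 1 ('a'): matches sub[1] = 'a'
  Position 2 ('b'): matches sub[2] = 'b'
  Position 3 ('e'): matches sub[3] = 'e'
  Position 4 ('e'): no match needed
  Position 5 ('e'): no match needed
  Position 6 ('b'): no match needed
  Position 7 ('a'): no match needed
All 4 characters matched => is a subsequence

1


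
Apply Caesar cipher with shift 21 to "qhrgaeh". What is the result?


Caesar cipher: shift "qhrgaeh" by 21
  'q' (pos 16) + 21 = pos 11 = 'l'
  'h' (pos 7) + 21 = pos 2 = 'c'
  'r' (pos 17) + 21 = pos 12 = 'm'
  'g' (pos 6) + 21 = pos 1 = 'b'
  'a' (pos 0) + 21 = pos 21 = 'v'
  'e' (pos 4) + 21 = pos 25 = 'z'
  'h' (pos 7) + 21 = pos 2 = 'c'
Result: lcmbvzc

lcmbvzc


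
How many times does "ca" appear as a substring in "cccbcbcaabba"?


Searching for "ca" in "cccbcbcaabba"
Scanning each position:
  Position 0: "cc" => no
  Position 1: "cc" => no
  Position 2: "cb" => no
  Position 3: "bc" => no
  Position 4: "cb" => no
  Position 5: "bc" => no
  Position 6: "ca" => MATCH
  Position 7: "aa" => no
  Position 8: "ab" => no
  Position 9: "bb" => no
  Position 10: "ba" => no
Total occurrences: 1

1


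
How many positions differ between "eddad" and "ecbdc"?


Comparing "eddad" and "ecbdc" position by position:
  Position 0: 'e' vs 'e' => same
  Position 1: 'd' vs 'c' => DIFFER
  Position 2: 'd' vs 'b' => DIFFER
  Position 3: 'a' vs 'd' => DIFFER
  Position 4: 'd' vs 'c' => DIFFER
Positions that differ: 4

4


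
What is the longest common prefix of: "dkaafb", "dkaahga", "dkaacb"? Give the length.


Words: dkaafb, dkaahga, dkaacb
  Position 0: all 'd' => match
  Position 1: all 'k' => match
  Position 2: all 'a' => match
  Position 3: all 'a' => match
  Position 4: ('f', 'h', 'c') => mismatch, stop
LCP = "dkaa" (length 4)

4


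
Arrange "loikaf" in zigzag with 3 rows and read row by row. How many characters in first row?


Zigzag "loikaf" into 3 rows:
Placing characters:
  'l' => row 0
  'o' => row 1
  'i' => row 2
  'k' => row 1
  'a' => row 0
  'f' => row 1
Rows:
  Row 0: "la"
  Row 1: "okf"
  Row 2: "i"
First row length: 2

2


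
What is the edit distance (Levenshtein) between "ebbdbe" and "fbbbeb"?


Computing edit distance: "ebbdbe" -> "fbbbeb"
DP table:
           f    b    b    b    e    b
      0    1    2    3    4    5    6
  e   1    1    2    3    4    4    5
  b   2    2    1    2    3    4    4
  b   3    3    2    1    2    3    4
  d   4    4    3    2    2    3    4
  b   5    5    4    3    2    3    3
  e   6    6    5    4    3    2    3
Edit distance = dp[6][6] = 3

3


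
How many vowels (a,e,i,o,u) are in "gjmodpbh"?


Input: gjmodpbh
Checking each character:
  'g' at position 0: consonant
  'j' at position 1: consonant
  'm' at position 2: consonant
  'o' at position 3: vowel (running total: 1)
  'd' at position 4: consonant
  'p' at position 5: consonant
  'b' at position 6: consonant
  'h' at position 7: consonant
Total vowels: 1

1


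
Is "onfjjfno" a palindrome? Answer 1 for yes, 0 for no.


Input: onfjjfno
Reversed: onfjjfno
  Compare pos 0 ('o') with pos 7 ('o'): match
  Compare pos 1 ('n') with pos 6 ('n'): match
  Compare pos 2 ('f') with pos 5 ('f'): match
  Compare pos 3 ('j') with pos 4 ('j'): match
Result: palindrome

1


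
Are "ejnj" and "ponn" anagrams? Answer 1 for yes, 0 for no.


Strings: "ejnj", "ponn"
Sorted first:  ejjn
Sorted second: nnop
Differ at position 0: 'e' vs 'n' => not anagrams

0


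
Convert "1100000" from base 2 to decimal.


Input: "1100000" in base 2
Positional expansion:
  Digit '1' (value 1) x 2^6 = 64
  Digit '1' (value 1) x 2^5 = 32
  Digit '0' (value 0) x 2^4 = 0
  Digit '0' (value 0) x 2^3 = 0
  Digit '0' (value 0) x 2^2 = 0
  Digit '0' (value 0) x 2^1 = 0
  Digit '0' (value 0) x 2^0 = 0
Sum = 96

96


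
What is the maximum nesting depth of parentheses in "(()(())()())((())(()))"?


Input: "(()(())()())((())(()))"
Tracking depth:
  Position 0 '(': depth becomes 1
  Position 1 '(': depth becomes 2
  Position 2 ')': depth becomes 1
  Position 3 '(': depth becomes 2
  Position 4 '(': depth becomes 3
  Position 5 ')': depth becomes 2
  Position 6 ')': depth becomes 1
  Position 7 '(': depth becomes 2
  Position 8 ')': depth becomes 1
  Position 9 '(': depth becomes 2
  Position 10 ')': depth becomes 1
  Position 11 ')': depth becomes 0
  Position 12 '(': depth becomes 1
  Position 13 '(': depth becomes 2
  Position 14 '(': depth becomes 3
  Position 15 ')': depth becomes 2
  Position 16 ')': depth becomes 1
  Position 17 '(': depth becomes 2
  Position 18 '(': depth becomes 3
  Position 19 ')': depth becomes 2
  Position 20 ')': depth becomes 1
  Position 21 ')': depth becomes 0
Maximum depth reached: 3

3


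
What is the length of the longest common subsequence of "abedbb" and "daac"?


LCS of "abedbb" and "daac"
DP table:
           d    a    a    c
      0    0    0    0    0
  a   0    0    1    1    1
  b   0    0    1    1    1
  e   0    0    1    1    1
  d   0    1    1    1    1
  b   0    1    1    1    1
  b   0    1    1    1    1
LCS length = dp[6][4] = 1

1


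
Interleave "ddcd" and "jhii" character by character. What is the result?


Interleaving "ddcd" and "jhii":
  Position 0: 'd' from first, 'j' from second => "dj"
  Position 1: 'd' from first, 'h' from second => "dh"
  Position 2: 'c' from first, 'i' from second => "ci"
  Position 3: 'd' from first, 'i' from second => "di"
Result: djdhcidi

djdhcidi


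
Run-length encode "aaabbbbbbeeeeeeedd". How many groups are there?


Input: aaabbbbbbeeeeeeedd
Scanning for consecutive runs:
  Group 1: 'a' x 3 (positions 0-2)
  Group 2: 'b' x 6 (positions 3-8)
  Group 3: 'e' x 7 (positions 9-15)
  Group 4: 'd' x 2 (positions 16-17)
Total groups: 4

4


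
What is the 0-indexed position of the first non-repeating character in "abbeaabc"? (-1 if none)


Input: abbeaabc
Character frequencies:
  'a': 3
  'b': 3
  'c': 1
  'e': 1
Scanning left to right for freq == 1:
  Position 0 ('a'): freq=3, skip
  Position 1 ('b'): freq=3, skip
  Position 2 ('b'): freq=3, skip
  Position 3 ('e'): unique! => answer = 3

3


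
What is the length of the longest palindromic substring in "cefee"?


Input: "cefee"
Checking substrings for palindromes:
  [1:4] "efe" (len 3) => palindrome
  [3:5] "ee" (len 2) => palindrome
Longest palindromic substring: "efe" with length 3

3


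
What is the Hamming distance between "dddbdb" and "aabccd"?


Comparing "dddbdb" and "aabccd" position by position:
  Position 0: 'd' vs 'a' => differ
  Position 1: 'd' vs 'a' => differ
  Position 2: 'd' vs 'b' => differ
  Position 3: 'b' vs 'c' => differ
  Position 4: 'd' vs 'c' => differ
  Position 5: 'b' vs 'd' => differ
Total differences (Hamming distance): 6

6


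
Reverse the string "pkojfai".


Input: pkojfai
Reading characters right to left:
  Position 6: 'i'
  Position 5: 'a'
  Position 4: 'f'
  Position 3: 'j'
  Position 2: 'o'
  Position 1: 'k'
  Position 0: 'p'
Reversed: iafjokp

iafjokp


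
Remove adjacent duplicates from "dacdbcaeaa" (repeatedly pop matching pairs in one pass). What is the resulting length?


Input: dacdbcaeaa
Stack-based adjacent duplicate removal:
  Read 'd': push. Stack: d
  Read 'a': push. Stack: da
  Read 'c': push. Stack: dac
  Read 'd': push. Stack: dacd
  Read 'b': push. Stack: dacdb
  Read 'c': push. Stack: dacdbc
  Read 'a': push. Stack: dacdbca
  Read 'e': push. Stack: dacdbcae
  Read 'a': push. Stack: dacdbcaea
  Read 'a': matches stack top 'a' => pop. Stack: dacdbcae
Final stack: "dacdbcae" (length 8)

8


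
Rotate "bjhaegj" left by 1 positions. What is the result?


Input: "bjhaegj", rotate left by 1
First 1 characters: "b"
Remaining characters: "jhaegj"
Concatenate remaining + first: "jhaegj" + "b" = "jhaegjb"

jhaegjb


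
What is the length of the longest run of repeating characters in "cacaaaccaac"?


Input: "cacaaaccaac"
Scanning for longest run:
  Position 1 ('a'): new char, reset run to 1
  Position 2 ('c'): new char, reset run to 1
  Position 3 ('a'): new char, reset run to 1
  Position 4 ('a'): continues run of 'a', length=2
  Position 5 ('a'): continues run of 'a', length=3
  Position 6 ('c'): new char, reset run to 1
  Position 7 ('c'): continues run of 'c', length=2
  Position 8 ('a'): new char, reset run to 1
  Position 9 ('a'): continues run of 'a', length=2
  Position 10 ('c'): new char, reset run to 1
Longest run: 'a' with length 3

3


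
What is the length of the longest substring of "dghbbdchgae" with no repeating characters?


Input: "dghbbdchgae"
Sliding window (track last position of each char):
  Position 0 ('d'): window [0,0] length 1 -- new best
  Position 1 ('g'): window [0,1] length 2 -- new best
  Position 2 ('h'): window [0,2] length 3 -- new best
  Position 3 ('b'): window [0,3] length 4 -- new best
  Position 4 ('b'): repeat (last at 3), move window start to 4
  Position 4 ('b'): window [4,4] length 1
  Position 5 ('d'): window [4,5] length 2
  Position 6 ('c'): window [4,6] length 3
  Position 7 ('h'): window [4,7] length 4
  Position 8 ('g'): window [4,8] length 5 -- new best
  Position 9 ('a'): window [4,9] length 6 -- new best
  Position 10 ('e'): window [4,10] length 7 -- new best
Longest substring with no repeats: "bdchgae" with length 7

7


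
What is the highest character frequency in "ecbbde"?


Input: ecbbde
Character counts:
  'b': 2
  'c': 1
  'd': 1
  'e': 2
Maximum frequency: 2

2


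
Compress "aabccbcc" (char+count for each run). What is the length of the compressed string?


Input: aabccbcc
Runs:
  'a' x 2 => "a2"
  'b' x 1 => "b1"
  'c' x 2 => "c2"
  'b' x 1 => "b1"
  'c' x 2 => "c2"
Compressed: "a2b1c2b1c2"
Compressed length: 10

10


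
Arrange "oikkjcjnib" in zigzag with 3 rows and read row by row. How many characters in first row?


Zigzag "oikkjcjnib" into 3 rows:
Placing characters:
  'o' => row 0
  'i' => row 1
  'k' => row 2
  'k' => row 1
  'j' => row 0
  'c' => row 1
  'j' => row 2
  'n' => row 1
  'i' => row 0
  'b' => row 1
Rows:
  Row 0: "oji"
  Row 1: "ikcnb"
  Row 2: "kj"
First row length: 3

3


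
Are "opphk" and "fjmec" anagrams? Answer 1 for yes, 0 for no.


Strings: "opphk", "fjmec"
Sorted first:  hkopp
Sorted second: cefjm
Differ at position 0: 'h' vs 'c' => not anagrams

0


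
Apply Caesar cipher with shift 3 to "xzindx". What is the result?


Caesar cipher: shift "xzindx" by 3
  'x' (pos 23) + 3 = pos 0 = 'a'
  'z' (pos 25) + 3 = pos 2 = 'c'
  'i' (pos 8) + 3 = pos 11 = 'l'
  'n' (pos 13) + 3 = pos 16 = 'q'
  'd' (pos 3) + 3 = pos 6 = 'g'
  'x' (pos 23) + 3 = pos 0 = 'a'
Result: aclqga

aclqga


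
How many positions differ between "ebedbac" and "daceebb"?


Comparing "ebedbac" and "daceebb" position by position:
  Position 0: 'e' vs 'd' => DIFFER
  Position 1: 'b' vs 'a' => DIFFER
  Position 2: 'e' vs 'c' => DIFFER
  Position 3: 'd' vs 'e' => DIFFER
  Position 4: 'b' vs 'e' => DIFFER
  Position 5: 'a' vs 'b' => DIFFER
  Position 6: 'c' vs 'b' => DIFFER
Positions that differ: 7

7


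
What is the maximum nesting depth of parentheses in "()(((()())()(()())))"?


Input: "()(((()())()(()())))"
Tracking depth:
  Position 0 '(': depth becomes 1
  Position 1 ')': depth becomes 0
  Position 2 '(': depth becomes 1
  Position 3 '(': depth becomes 2
  Position 4 '(': depth becomes 3
  Position 5 '(': depth becomes 4
  Position 6 ')': depth becomes 3
  Position 7 '(': depth becomes 4
  Position 8 ')': depth becomes 3
  Position 9 ')': depth becomes 2
  Position 10 '(': depth becomes 3
  Position 11 ')': depth becomes 2
  Position 12 '(': depth becomes 3
  Position 13 '(': depth becomes 4
  Position 14 ')': depth becomes 3
  Position 15 '(': depth becomes 4
  Position 16 ')': depth becomes 3
  Position 17 ')': depth becomes 2
  Position 18 ')': depth becomes 1
  Position 19 ')': depth becomes 0
Maximum depth reached: 4

4


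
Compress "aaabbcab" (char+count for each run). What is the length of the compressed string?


Input: aaabbcab
Runs:
  'a' x 3 => "a3"
  'b' x 2 => "b2"
  'c' x 1 => "c1"
  'a' x 1 => "a1"
  'b' x 1 => "b1"
Compressed: "a3b2c1a1b1"
Compressed length: 10

10


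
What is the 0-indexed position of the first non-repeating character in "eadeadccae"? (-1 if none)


Input: eadeadccae
Character frequencies:
  'a': 3
  'c': 2
  'd': 2
  'e': 3
Scanning left to right for freq == 1:
  Position 0 ('e'): freq=3, skip
  Position 1 ('a'): freq=3, skip
  Position 2 ('d'): freq=2, skip
  Position 3 ('e'): freq=3, skip
  Position 4 ('a'): freq=3, skip
  Position 5 ('d'): freq=2, skip
  Position 6 ('c'): freq=2, skip
  Position 7 ('c'): freq=2, skip
  Position 8 ('a'): freq=3, skip
  Position 9 ('e'): freq=3, skip
  No unique character found => answer = -1

-1


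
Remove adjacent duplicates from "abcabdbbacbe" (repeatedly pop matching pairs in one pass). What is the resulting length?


Input: abcabdbbacbe
Stack-based adjacent duplicate removal:
  Read 'a': push. Stack: a
  Read 'b': push. Stack: ab
  Read 'c': push. Stack: abc
  Read 'a': push. Stack: abca
  Read 'b': push. Stack: abcab
  Read 'd': push. Stack: abcabd
  Read 'b': push. Stack: abcabdb
  Read 'b': matches stack top 'b' => pop. Stack: abcabd
  Read 'a': push. Stack: abcabda
  Read 'c': push. Stack: abcabdac
  Read 'b': push. Stack: abcabdacb
  Read 'e': push. Stack: abcabdacbe
Final stack: "abcabdacbe" (length 10)

10


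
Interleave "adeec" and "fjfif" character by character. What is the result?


Interleaving "adeec" and "fjfif":
  Position 0: 'a' from first, 'f' from second => "af"
  Position 1: 'd' from first, 'j' from second => "dj"
  Position 2: 'e' from first, 'f' from second => "ef"
  Position 3: 'e' from first, 'i' from second => "ei"
  Position 4: 'c' from first, 'f' from second => "cf"
Result: afdjefeicf

afdjefeicf


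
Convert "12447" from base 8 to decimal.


Input: "12447" in base 8
Positional expansion:
  Digit '1' (value 1) x 8^4 = 4096
  Digit '2' (value 2) x 8^3 = 1024
  Digit '4' (value 4) x 8^2 = 256
  Digit '4' (value 4) x 8^1 = 32
  Digit '7' (value 7) x 8^0 = 7
Sum = 5415

5415


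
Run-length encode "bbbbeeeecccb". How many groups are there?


Input: bbbbeeeecccb
Scanning for consecutive runs:
  Group 1: 'b' x 4 (positions 0-3)
  Group 2: 'e' x 4 (positions 4-7)
  Group 3: 'c' x 3 (positions 8-10)
  Group 4: 'b' x 1 (positions 11-11)
Total groups: 4

4


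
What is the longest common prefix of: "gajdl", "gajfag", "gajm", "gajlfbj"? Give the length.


Words: gajdl, gajfag, gajm, gajlfbj
  Position 0: all 'g' => match
  Position 1: all 'a' => match
  Position 2: all 'j' => match
  Position 3: ('d', 'f', 'm', 'l') => mismatch, stop
LCP = "gaj" (length 3)

3


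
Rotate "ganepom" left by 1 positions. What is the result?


Input: "ganepom", rotate left by 1
First 1 characters: "g"
Remaining characters: "anepom"
Concatenate remaining + first: "anepom" + "g" = "anepomg"

anepomg


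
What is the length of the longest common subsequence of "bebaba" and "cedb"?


LCS of "bebaba" and "cedb"
DP table:
           c    e    d    b
      0    0    0    0    0
  b   0    0    0    0    1
  e   0    0    1    1    1
  b   0    0    1    1    2
  a   0    0    1    1    2
  b   0    0    1    1    2
  a   0    0    1    1    2
LCS length = dp[6][4] = 2

2


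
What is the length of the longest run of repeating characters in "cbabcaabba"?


Input: "cbabcaabba"
Scanning for longest run:
  Position 1 ('b'): new char, reset run to 1
  Position 2 ('a'): new char, reset run to 1
  Position 3 ('b'): new char, reset run to 1
  Position 4 ('c'): new char, reset run to 1
  Position 5 ('a'): new char, reset run to 1
  Position 6 ('a'): continues run of 'a', length=2
  Position 7 ('b'): new char, reset run to 1
  Position 8 ('b'): continues run of 'b', length=2
  Position 9 ('a'): new char, reset run to 1
Longest run: 'a' with length 2

2


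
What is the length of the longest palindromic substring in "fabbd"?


Input: "fabbd"
Checking substrings for palindromes:
  [2:4] "bb" (len 2) => palindrome
Longest palindromic substring: "bb" with length 2

2


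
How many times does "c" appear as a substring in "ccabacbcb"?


Searching for "c" in "ccabacbcb"
Scanning each position:
  Position 0: "c" => MATCH
  Position 1: "c" => MATCH
  Position 2: "a" => no
  Position 3: "b" => no
  Position 4: "a" => no
  Position 5: "c" => MATCH
  Position 6: "b" => no
  Position 7: "c" => MATCH
  Position 8: "b" => no
Total occurrences: 4

4


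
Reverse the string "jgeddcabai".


Input: jgeddcabai
Reading characters right to left:
  Position 9: 'i'
  Position 8: 'a'
  Position 7: 'b'
  Position 6: 'a'
  Position 5: 'c'
  Position 4: 'd'
  Position 3: 'd'
  Position 2: 'e'
  Position 1: 'g'
  Position 0: 'j'
Reversed: iabacddegj

iabacddegj


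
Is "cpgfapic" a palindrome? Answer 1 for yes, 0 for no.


Input: cpgfapic
Reversed: cipafgpc
  Compare pos 0 ('c') with pos 7 ('c'): match
  Compare pos 1 ('p') with pos 6 ('i'): MISMATCH
  Compare pos 2 ('g') with pos 5 ('p'): MISMATCH
  Compare pos 3 ('f') with pos 4 ('a'): MISMATCH
Result: not a palindrome

0


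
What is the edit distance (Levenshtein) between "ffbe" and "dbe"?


Computing edit distance: "ffbe" -> "dbe"
DP table:
           d    b    e
      0    1    2    3
  f   1    1    2    3
  f   2    2    2    3
  b   3    3    2    3
  e   4    4    3    2
Edit distance = dp[4][3] = 2

2


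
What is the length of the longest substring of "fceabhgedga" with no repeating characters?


Input: "fceabhgedga"
Sliding window (track last position of each char):
  Position 0 ('f'): window [0,0] length 1 -- new best
  Position 1 ('c'): window [0,1] length 2 -- new best
  Position 2 ('e'): window [0,2] length 3 -- new best
  Position 3 ('a'): window [0,3] length 4 -- new best
  Position 4 ('b'): window [0,4] length 5 -- new best
  Position 5 ('h'): window [0,5] length 6 -- new best
  Position 6 ('g'): window [0,6] length 7 -- new best
  Position 7 ('e'): repeat (last at 2), move window start to 3
  Position 7 ('e'): window [3,7] length 5
  Position 8 ('d'): window [3,8] length 6
  Position 9 ('g'): repeat (last at 6), move window start to 7
  Position 9 ('g'): window [7,9] length 3
  Position 10 ('a'): window [7,10] length 4
Longest substring with no repeats: "fceabhg" with length 7

7


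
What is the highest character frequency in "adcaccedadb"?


Input: adcaccedadb
Character counts:
  'a': 3
  'b': 1
  'c': 3
  'd': 3
  'e': 1
Maximum frequency: 3

3


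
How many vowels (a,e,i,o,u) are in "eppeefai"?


Input: eppeefai
Checking each character:
  'e' at position 0: vowel (running total: 1)
  'p' at position 1: consonant
  'p' at position 2: consonant
  'e' at position 3: vowel (running total: 2)
  'e' at position 4: vowel (running total: 3)
  'f' at position 5: consonant
  'a' at position 6: vowel (running total: 4)
  'i' at position 7: vowel (running total: 5)
Total vowels: 5

5


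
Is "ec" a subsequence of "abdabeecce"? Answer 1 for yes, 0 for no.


Check if "ec" is a subsequence of "abdabeecce"
Greedy scan:
  Position 0 ('a'): no match needed
  Position 1 ('b'): no match needed
  Position 2 ('d'): no match needed
  Position 3 ('a'): no match needed
  Position 4 ('b'): no match needed
  Position 5 ('e'): matches sub[0] = 'e'
  Position 6 ('e'): no match needed
  Position 7 ('c'): matches sub[1] = 'c'
  Position 8 ('c'): no match needed
  Position 9 ('e'): no match needed
All 2 characters matched => is a subsequence

1


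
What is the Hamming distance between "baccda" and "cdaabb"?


Comparing "baccda" and "cdaabb" position by position:
  Position 0: 'b' vs 'c' => differ
  Position 1: 'a' vs 'd' => differ
  Position 2: 'c' vs 'a' => differ
  Position 3: 'c' vs 'a' => differ
  Position 4: 'd' vs 'b' => differ
  Position 5: 'a' vs 'b' => differ
Total differences (Hamming distance): 6

6


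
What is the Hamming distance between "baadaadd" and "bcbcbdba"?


Comparing "baadaadd" and "bcbcbdba" position by position:
  Position 0: 'b' vs 'b' => same
  Position 1: 'a' vs 'c' => differ
  Position 2: 'a' vs 'b' => differ
  Position 3: 'd' vs 'c' => differ
  Position 4: 'a' vs 'b' => differ
  Position 5: 'a' vs 'd' => differ
  Position 6: 'd' vs 'b' => differ
  Position 7: 'd' vs 'a' => differ
Total differences (Hamming distance): 7

7


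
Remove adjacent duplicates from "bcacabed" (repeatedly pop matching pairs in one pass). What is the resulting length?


Input: bcacabed
Stack-based adjacent duplicate removal:
  Read 'b': push. Stack: b
  Read 'c': push. Stack: bc
  Read 'a': push. Stack: bca
  Read 'c': push. Stack: bcac
  Read 'a': push. Stack: bcaca
  Read 'b': push. Stack: bcacab
  Read 'e': push. Stack: bcacabe
  Read 'd': push. Stack: bcacabed
Final stack: "bcacabed" (length 8)

8


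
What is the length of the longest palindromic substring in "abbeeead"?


Input: "abbeeead"
Checking substrings for palindromes:
  [3:6] "eee" (len 3) => palindrome
  [1:3] "bb" (len 2) => palindrome
  [3:5] "ee" (len 2) => palindrome
  [4:6] "ee" (len 2) => palindrome
Longest palindromic substring: "eee" with length 3

3


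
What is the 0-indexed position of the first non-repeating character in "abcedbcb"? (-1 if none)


Input: abcedbcb
Character frequencies:
  'a': 1
  'b': 3
  'c': 2
  'd': 1
  'e': 1
Scanning left to right for freq == 1:
  Position 0 ('a'): unique! => answer = 0

0


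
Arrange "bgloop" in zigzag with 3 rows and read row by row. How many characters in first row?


Zigzag "bgloop" into 3 rows:
Placing characters:
  'b' => row 0
  'g' => row 1
  'l' => row 2
  'o' => row 1
  'o' => row 0
  'p' => row 1
Rows:
  Row 0: "bo"
  Row 1: "gop"
  Row 2: "l"
First row length: 2

2


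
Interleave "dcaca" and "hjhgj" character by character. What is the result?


Interleaving "dcaca" and "hjhgj":
  Position 0: 'd' from first, 'h' from second => "dh"
  Position 1: 'c' from first, 'j' from second => "cj"
  Position 2: 'a' from first, 'h' from second => "ah"
  Position 3: 'c' from first, 'g' from second => "cg"
  Position 4: 'a' from first, 'j' from second => "aj"
Result: dhcjahcgaj

dhcjahcgaj


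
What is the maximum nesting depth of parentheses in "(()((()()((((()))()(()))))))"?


Input: "(()((()()((((()))()(()))))))"
Tracking depth:
  Position 0 '(': depth becomes 1
  Position 1 '(': depth becomes 2
  Position 2 ')': depth becomes 1
  Position 3 '(': depth becomes 2
  Position 4 '(': depth becomes 3
  Position 5 '(': depth becomes 4
  Position 6 ')': depth becomes 3
  Position 7 '(': depth becomes 4
  Position 8 ')': depth becomes 3
  Position 9 '(': depth becomes 4
  Position 10 '(': depth becomes 5
  Position 11 '(': depth becomes 6
  Position 12 '(': depth becomes 7
  Position 13 '(': depth becomes 8
  Position 14 ')': depth becomes 7
  Position 15 ')': depth becomes 6
  Position 16 ')': depth becomes 5
  Position 17 '(': depth becomes 6
  Position 18 ')': depth becomes 5
  Position 19 '(': depth becomes 6
  Position 20 '(': depth becomes 7
  Position 21 ')': depth becomes 6
  Position 22 ')': depth becomes 5
  Position 23 ')': depth becomes 4
  Position 24 ')': depth becomes 3
  Position 25 ')': depth becomes 2
  Position 26 ')': depth becomes 1
  Position 27 ')': depth becomes 0
Maximum depth reached: 8

8


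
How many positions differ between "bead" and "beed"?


Comparing "bead" and "beed" position by position:
  Position 0: 'b' vs 'b' => same
  Position 1: 'e' vs 'e' => same
  Position 2: 'a' vs 'e' => DIFFER
  Position 3: 'd' vs 'd' => same
Positions that differ: 1

1


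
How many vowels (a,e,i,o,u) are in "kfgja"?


Input: kfgja
Checking each character:
  'k' at position 0: consonant
  'f' at position 1: consonant
  'g' at position 2: consonant
  'j' at position 3: consonant
  'a' at position 4: vowel (running total: 1)
Total vowels: 1

1


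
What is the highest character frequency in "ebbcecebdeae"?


Input: ebbcecebdeae
Character counts:
  'a': 1
  'b': 3
  'c': 2
  'd': 1
  'e': 5
Maximum frequency: 5

5


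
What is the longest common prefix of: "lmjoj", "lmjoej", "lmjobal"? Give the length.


Words: lmjoj, lmjoej, lmjobal
  Position 0: all 'l' => match
  Position 1: all 'm' => match
  Position 2: all 'j' => match
  Position 3: all 'o' => match
  Position 4: ('j', 'e', 'b') => mismatch, stop
LCP = "lmjo" (length 4)

4


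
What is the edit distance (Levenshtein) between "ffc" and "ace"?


Computing edit distance: "ffc" -> "ace"
DP table:
           a    c    e
      0    1    2    3
  f   1    1    2    3
  f   2    2    2    3
  c   3    3    2    3
Edit distance = dp[3][3] = 3

3


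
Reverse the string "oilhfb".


Input: oilhfb
Reading characters right to left:
  Position 5: 'b'
  Position 4: 'f'
  Position 3: 'h'
  Position 2: 'l'
  Position 1: 'i'
  Position 0: 'o'
Reversed: bfhlio

bfhlio


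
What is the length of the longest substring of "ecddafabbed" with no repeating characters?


Input: "ecddafabbed"
Sliding window (track last position of each char):
  Position 0 ('e'): window [0,0] length 1 -- new best
  Position 1 ('c'): window [0,1] length 2 -- new best
  Position 2 ('d'): window [0,2] length 3 -- new best
  Position 3 ('d'): repeat (last at 2), move window start to 3
  Position 3 ('d'): window [3,3] length 1
  Position 4 ('a'): window [3,4] length 2
  Position 5 ('f'): window [3,5] length 3
  Position 6 ('a'): repeat (last at 4), move window start to 5
  Position 6 ('a'): window [5,6] length 2
  Position 7 ('b'): window [5,7] length 3
  Position 8 ('b'): repeat (last at 7), move window start to 8
  Position 8 ('b'): window [8,8] length 1
  Position 9 ('e'): window [8,9] length 2
  Position 10 ('d'): window [8,10] length 3
Longest substring with no repeats: "ecd" with length 3

3


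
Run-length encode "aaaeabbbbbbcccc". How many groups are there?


Input: aaaeabbbbbbcccc
Scanning for consecutive runs:
  Group 1: 'a' x 3 (positions 0-2)
  Group 2: 'e' x 1 (positions 3-3)
  Group 3: 'a' x 1 (positions 4-4)
  Group 4: 'b' x 6 (positions 5-10)
  Group 5: 'c' x 4 (positions 11-14)
Total groups: 5

5


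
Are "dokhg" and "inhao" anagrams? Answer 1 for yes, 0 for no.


Strings: "dokhg", "inhao"
Sorted first:  dghko
Sorted second: ahino
Differ at position 0: 'd' vs 'a' => not anagrams

0


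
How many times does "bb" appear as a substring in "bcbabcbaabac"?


Searching for "bb" in "bcbabcbaabac"
Scanning each position:
  Position 0: "bc" => no
  Position 1: "cb" => no
  Position 2: "ba" => no
  Position 3: "ab" => no
  Position 4: "bc" => no
  Position 5: "cb" => no
  Position 6: "ba" => no
  Position 7: "aa" => no
  Position 8: "ab" => no
  Position 9: "ba" => no
  Position 10: "ac" => no
Total occurrences: 0

0


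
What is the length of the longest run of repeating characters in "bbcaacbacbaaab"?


Input: "bbcaacbacbaaab"
Scanning for longest run:
  Position 1 ('b'): continues run of 'b', length=2
  Position 2 ('c'): new char, reset run to 1
  Position 3 ('a'): new char, reset run to 1
  Position 4 ('a'): continues run of 'a', length=2
  Position 5 ('c'): new char, reset run to 1
  Position 6 ('b'): new char, reset run to 1
  Position 7 ('a'): new char, reset run to 1
  Position 8 ('c'): new char, reset run to 1
  Position 9 ('b'): new char, reset run to 1
  Position 10 ('a'): new char, reset run to 1
  Position 11 ('a'): continues run of 'a', length=2
  Position 12 ('a'): continues run of 'a', length=3
  Position 13 ('b'): new char, reset run to 1
Longest run: 'a' with length 3

3


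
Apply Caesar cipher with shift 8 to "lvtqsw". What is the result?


Caesar cipher: shift "lvtqsw" by 8
  'l' (pos 11) + 8 = pos 19 = 't'
  'v' (pos 21) + 8 = pos 3 = 'd'
  't' (pos 19) + 8 = pos 1 = 'b'
  'q' (pos 16) + 8 = pos 24 = 'y'
  's' (pos 18) + 8 = pos 0 = 'a'
  'w' (pos 22) + 8 = pos 4 = 'e'
Result: tdbyae

tdbyae


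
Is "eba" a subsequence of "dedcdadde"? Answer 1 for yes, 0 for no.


Check if "eba" is a subsequence of "dedcdadde"
Greedy scan:
  Position 0 ('d'): no match needed
  Position 1 ('e'): matches sub[0] = 'e'
  Position 2 ('d'): no match needed
  Position 3 ('c'): no match needed
  Position 4 ('d'): no match needed
  Position 5 ('a'): no match needed
  Position 6 ('d'): no match needed
  Position 7 ('d'): no match needed
  Position 8 ('e'): no match needed
Only matched 1/3 characters => not a subsequence

0


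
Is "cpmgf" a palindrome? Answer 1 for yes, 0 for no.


Input: cpmgf
Reversed: fgmpc
  Compare pos 0 ('c') with pos 4 ('f'): MISMATCH
  Compare pos 1 ('p') with pos 3 ('g'): MISMATCH
Result: not a palindrome

0


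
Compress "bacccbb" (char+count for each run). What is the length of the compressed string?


Input: bacccbb
Runs:
  'b' x 1 => "b1"
  'a' x 1 => "a1"
  'c' x 3 => "c3"
  'b' x 2 => "b2"
Compressed: "b1a1c3b2"
Compressed length: 8

8


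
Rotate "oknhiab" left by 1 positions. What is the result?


Input: "oknhiab", rotate left by 1
First 1 characters: "o"
Remaining characters: "knhiab"
Concatenate remaining + first: "knhiab" + "o" = "knhiabo"

knhiabo


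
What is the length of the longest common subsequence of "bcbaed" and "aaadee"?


LCS of "bcbaed" and "aaadee"
DP table:
           a    a    a    d    e    e
      0    0    0    0    0    0    0
  b   0    0    0    0    0    0    0
  c   0    0    0    0    0    0    0
  b   0    0    0    0    0    0    0
  a   0    1    1    1    1    1    1
  e   0    1    1    1    1    2    2
  d   0    1    1    1    2    2    2
LCS length = dp[6][6] = 2

2


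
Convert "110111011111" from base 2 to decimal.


Input: "110111011111" in base 2
Positional expansion:
  Digit '1' (value 1) x 2^11 = 2048
  Digit '1' (value 1) x 2^10 = 1024
  Digit '0' (value 0) x 2^9 = 0
  Digit '1' (value 1) x 2^8 = 256
  Digit '1' (value 1) x 2^7 = 128
  Digit '1' (value 1) x 2^6 = 64
  Digit '0' (value 0) x 2^5 = 0
  Digit '1' (value 1) x 2^4 = 16
  Digit '1' (value 1) x 2^3 = 8
  Digit '1' (value 1) x 2^2 = 4
  Digit '1' (value 1) x 2^1 = 2
  Digit '1' (value 1) x 2^0 = 1
Sum = 3551

3551


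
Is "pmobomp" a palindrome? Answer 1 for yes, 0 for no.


Input: pmobomp
Reversed: pmobomp
  Compare pos 0 ('p') with pos 6 ('p'): match
  Compare pos 1 ('m') with pos 5 ('m'): match
  Compare pos 2 ('o') with pos 4 ('o'): match
Result: palindrome

1


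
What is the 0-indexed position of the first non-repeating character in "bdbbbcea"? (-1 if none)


Input: bdbbbcea
Character frequencies:
  'a': 1
  'b': 4
  'c': 1
  'd': 1
  'e': 1
Scanning left to right for freq == 1:
  Position 0 ('b'): freq=4, skip
  Position 1 ('d'): unique! => answer = 1

1


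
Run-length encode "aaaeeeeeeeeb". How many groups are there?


Input: aaaeeeeeeeeb
Scanning for consecutive runs:
  Group 1: 'a' x 3 (positions 0-2)
  Group 2: 'e' x 8 (positions 3-10)
  Group 3: 'b' x 1 (positions 11-11)
Total groups: 3

3


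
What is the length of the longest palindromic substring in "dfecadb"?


Input: "dfecadb"
Checking substrings for palindromes:
  No multi-char palindromic substrings found
Longest palindromic substring: "d" with length 1

1


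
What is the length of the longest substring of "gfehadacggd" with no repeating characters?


Input: "gfehadacggd"
Sliding window (track last position of each char):
  Position 0 ('g'): window [0,0] length 1 -- new best
  Position 1 ('f'): window [0,1] length 2 -- new best
  Position 2 ('e'): window [0,2] length 3 -- new best
  Position 3 ('h'): window [0,3] length 4 -- new best
  Position 4 ('a'): window [0,4] length 5 -- new best
  Position 5 ('d'): window [0,5] length 6 -- new best
  Position 6 ('a'): repeat (last at 4), move window start to 5
  Position 6 ('a'): window [5,6] length 2
  Position 7 ('c'): window [5,7] length 3
  Position 8 ('g'): window [5,8] length 4
  Position 9 ('g'): repeat (last at 8), move window start to 9
  Position 9 ('g'): window [9,9] length 1
  Position 10 ('d'): window [9,10] length 2
Longest substring with no repeats: "gfehad" with length 6

6


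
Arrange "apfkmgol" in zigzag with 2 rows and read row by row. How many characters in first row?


Zigzag "apfkmgol" into 2 rows:
Placing characters:
  'a' => row 0
  'p' => row 1
  'f' => row 0
  'k' => row 1
  'm' => row 0
  'g' => row 1
  'o' => row 0
  'l' => row 1
Rows:
  Row 0: "afmo"
  Row 1: "pkgl"
First row length: 4

4


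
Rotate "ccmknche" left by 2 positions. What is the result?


Input: "ccmknche", rotate left by 2
First 2 characters: "cc"
Remaining characters: "mknche"
Concatenate remaining + first: "mknche" + "cc" = "mknchecc"

mknchecc


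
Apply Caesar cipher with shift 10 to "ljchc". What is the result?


Caesar cipher: shift "ljchc" by 10
  'l' (pos 11) + 10 = pos 21 = 'v'
  'j' (pos 9) + 10 = pos 19 = 't'
  'c' (pos 2) + 10 = pos 12 = 'm'
  'h' (pos 7) + 10 = pos 17 = 'r'
  'c' (pos 2) + 10 = pos 12 = 'm'
Result: vtmrm

vtmrm


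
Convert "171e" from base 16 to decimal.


Input: "171e" in base 16
Positional expansion:
  Digit '1' (value 1) x 16^3 = 4096
  Digit '7' (value 7) x 16^2 = 1792
  Digit '1' (value 1) x 16^1 = 16
  Digit 'e' (value 14) x 16^0 = 14
Sum = 5918

5918


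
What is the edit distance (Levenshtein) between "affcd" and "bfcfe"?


Computing edit distance: "affcd" -> "bfcfe"
DP table:
           b    f    c    f    e
      0    1    2    3    4    5
  a   1    1    2    3    4    5
  f   2    2    1    2    3    4
  f   3    3    2    2    2    3
  c   4    4    3    2    3    3
  d   5    5    4    3    3    4
Edit distance = dp[5][5] = 4

4


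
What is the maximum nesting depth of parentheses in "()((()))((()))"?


Input: "()((()))((()))"
Tracking depth:
  Position 0 '(': depth becomes 1
  Position 1 ')': depth becomes 0
  Position 2 '(': depth becomes 1
  Position 3 '(': depth becomes 2
  Position 4 '(': depth becomes 3
  Position 5 ')': depth becomes 2
  Position 6 ')': depth becomes 1
  Position 7 ')': depth becomes 0
  Position 8 '(': depth becomes 1
  Position 9 '(': depth becomes 2
  Position 10 '(': depth becomes 3
  Position 11 ')': depth becomes 2
  Position 12 ')': depth becomes 1
  Position 13 ')': depth becomes 0
Maximum depth reached: 3

3


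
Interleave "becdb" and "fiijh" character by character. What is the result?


Interleaving "becdb" and "fiijh":
  Position 0: 'b' from first, 'f' from second => "bf"
  Position 1: 'e' from first, 'i' from second => "ei"
  Position 2: 'c' from first, 'i' from second => "ci"
  Position 3: 'd' from first, 'j' from second => "dj"
  Position 4: 'b' from first, 'h' from second => "bh"
Result: bfeicidjbh

bfeicidjbh


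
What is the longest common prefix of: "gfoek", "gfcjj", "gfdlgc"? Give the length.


Words: gfoek, gfcjj, gfdlgc
  Position 0: all 'g' => match
  Position 1: all 'f' => match
  Position 2: ('o', 'c', 'd') => mismatch, stop
LCP = "gf" (length 2)

2


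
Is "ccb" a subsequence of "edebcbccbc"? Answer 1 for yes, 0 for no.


Check if "ccb" is a subsequence of "edebcbccbc"
Greedy scan:
  Position 0 ('e'): no match needed
  Position 1 ('d'): no match needed
  Position 2 ('e'): no match needed
  Position 3 ('b'): no match needed
  Position 4 ('c'): matches sub[0] = 'c'
  Position 5 ('b'): no match needed
  Position 6 ('c'): matches sub[1] = 'c'
  Position 7 ('c'): no match needed
  Position 8 ('b'): matches sub[2] = 'b'
  Position 9 ('c'): no match needed
All 3 characters matched => is a subsequence

1


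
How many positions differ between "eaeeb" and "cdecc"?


Comparing "eaeeb" and "cdecc" position by position:
  Position 0: 'e' vs 'c' => DIFFER
  Position 1: 'a' vs 'd' => DIFFER
  Position 2: 'e' vs 'e' => same
  Position 3: 'e' vs 'c' => DIFFER
  Position 4: 'b' vs 'c' => DIFFER
Positions that differ: 4

4


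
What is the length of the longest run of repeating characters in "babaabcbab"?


Input: "babaabcbab"
Scanning for longest run:
  Position 1 ('a'): new char, reset run to 1
  Position 2 ('b'): new char, reset run to 1
  Position 3 ('a'): new char, reset run to 1
  Position 4 ('a'): continues run of 'a', length=2
  Position 5 ('b'): new char, reset run to 1
  Position 6 ('c'): new char, reset run to 1
  Position 7 ('b'): new char, reset run to 1
  Position 8 ('a'): new char, reset run to 1
  Position 9 ('b'): new char, reset run to 1
Longest run: 'a' with length 2

2


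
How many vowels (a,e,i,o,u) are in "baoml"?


Input: baoml
Checking each character:
  'b' at position 0: consonant
  'a' at position 1: vowel (running total: 1)
  'o' at position 2: vowel (running total: 2)
  'm' at position 3: consonant
  'l' at position 4: consonant
Total vowels: 2

2
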